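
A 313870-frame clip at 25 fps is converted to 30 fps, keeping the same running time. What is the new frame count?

Target frames = source frames × (target rate / source rate) = 313870 × (30)/(25) = 313870 × 6/5 = 376644.

376644 frames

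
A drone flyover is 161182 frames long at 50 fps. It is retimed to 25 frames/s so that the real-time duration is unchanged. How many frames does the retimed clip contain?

80591 frames

Frames at target rate = 161182 × (25) / (50) = 80591.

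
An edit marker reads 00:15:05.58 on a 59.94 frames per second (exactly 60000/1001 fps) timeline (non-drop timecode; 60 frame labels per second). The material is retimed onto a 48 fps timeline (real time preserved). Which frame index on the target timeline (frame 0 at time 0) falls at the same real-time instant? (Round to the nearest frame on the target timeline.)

Source frame index: (0×3600 + 15×60 + 5) × 60 + 58 = 54358.
Real time: 54358 / (60000/1001) = 27206179/30000 s.
Target frame: (27206179/30000) × (48) = 27206179/625 ≈ 43529.886 → 43530.

frame 43530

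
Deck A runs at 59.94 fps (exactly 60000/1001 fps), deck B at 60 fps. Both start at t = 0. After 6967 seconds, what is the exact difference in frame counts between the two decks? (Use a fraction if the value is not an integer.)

418020/1001 frames

A emits 60000/1001 × 6967 = 418020000/1001 frames; B emits 60 × 6967 = 418020.
Difference = 418020/1001 frames (≈ 417.6024); B is ahead of A.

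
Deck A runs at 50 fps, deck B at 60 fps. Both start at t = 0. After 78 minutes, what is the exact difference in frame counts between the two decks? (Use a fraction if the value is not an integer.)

78 min = 4680 s.
A emits 50 × 4680 = 234000 frames; B emits 60 × 4680 = 280800.
Difference = 46800 frames; B is ahead of A.

46800 frames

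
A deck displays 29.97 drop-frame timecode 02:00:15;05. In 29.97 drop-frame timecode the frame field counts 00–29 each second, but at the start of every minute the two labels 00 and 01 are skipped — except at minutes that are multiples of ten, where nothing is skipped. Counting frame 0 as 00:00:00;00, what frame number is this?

Complete 10-minute blocks: 12, each 17982 frames → 215784.
Remaining 0 whole minutes in the current block: 0 frames.
Within the current minute: 15 × 30 + 5 = 455. Total = 215784 + 0 + 455 = 216239.

216239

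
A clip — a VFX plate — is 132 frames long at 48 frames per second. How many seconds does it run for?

Running time = 132 / (48) = 2.75 s.

2.75 seconds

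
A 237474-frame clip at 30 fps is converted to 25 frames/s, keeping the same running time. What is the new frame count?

Target frames = source frames × (target rate / source rate) = 237474 × (25)/(30) = 237474 × 5/6 = 197895.

197895 frames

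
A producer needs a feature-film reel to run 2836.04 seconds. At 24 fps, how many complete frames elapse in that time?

Frames = 2836.04 × 24 = 1701624/25 ≈ 68064.9600.
Complete frames: 68064.

68064 frames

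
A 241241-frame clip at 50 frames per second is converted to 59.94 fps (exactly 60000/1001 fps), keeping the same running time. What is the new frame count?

289200 frames

Target frames = source frames × (target rate / source rate) = 241241 × (60000/1001)/(50) = 241241 × 1200/1001 = 289200.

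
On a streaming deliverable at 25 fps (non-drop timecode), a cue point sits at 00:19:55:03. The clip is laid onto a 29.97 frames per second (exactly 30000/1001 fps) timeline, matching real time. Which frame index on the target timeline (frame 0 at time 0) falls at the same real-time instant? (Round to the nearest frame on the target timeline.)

Source frame index: (0×3600 + 19×60 + 55) × 25 + 3 = 29878.
Real time: 29878 / (25) = 29878/25 s.
Target frame: (29878/25) × (30000/1001) = 35853600/1001 ≈ 35817.782 → 35818.

frame 35818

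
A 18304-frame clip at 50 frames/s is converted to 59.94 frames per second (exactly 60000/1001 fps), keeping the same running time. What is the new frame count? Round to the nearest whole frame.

21943 frames

Frames at target rate = 18304 × (60000/1001) / (50) = 153600/7 ≈ 21942.857.
Nearest whole frame: 21943.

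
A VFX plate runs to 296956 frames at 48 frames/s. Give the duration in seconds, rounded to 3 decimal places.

Running time = 296956 × 1/48 = 74239/12 s ≈ 6186.583 s.

6186.583 seconds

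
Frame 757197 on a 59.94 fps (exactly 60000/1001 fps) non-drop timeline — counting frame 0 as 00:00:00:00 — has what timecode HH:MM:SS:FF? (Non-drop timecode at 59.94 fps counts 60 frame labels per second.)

757197 ÷ 60 = 12619 full seconds, remainder 57 frames.
12619 s = 3 h 30 min 19 s.
Timecode: 03:30:19:57.

03:30:19:57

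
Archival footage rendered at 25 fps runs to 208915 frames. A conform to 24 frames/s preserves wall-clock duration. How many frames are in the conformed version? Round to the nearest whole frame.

200558 frames

Frames at target rate = 208915 × (24) / (25) = 1002792/5 ≈ 200558.400.
Nearest whole frame: 200558.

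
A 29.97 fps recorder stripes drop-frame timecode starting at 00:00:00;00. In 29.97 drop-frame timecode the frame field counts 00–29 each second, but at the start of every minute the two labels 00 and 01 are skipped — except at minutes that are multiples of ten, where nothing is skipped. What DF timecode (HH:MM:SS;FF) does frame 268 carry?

00:00:08;28

Ten DF minutes hold 17982 frames, so frame 268 lies in block 0 (frames 0–17981) with 268 frames into that block.
The block's first minute is 1800 frames and the rest 1798 each; 268 frames reaches minute 0, so 0 × 18 + 0 × 2 = 0 labels have been skipped so far.
Adding those back, label number 268 + 0 = 268 at 30 labels/s is 8 s + 28 f = 0 h 0 min 8 s frame 28, i.e. 00:00:08;28.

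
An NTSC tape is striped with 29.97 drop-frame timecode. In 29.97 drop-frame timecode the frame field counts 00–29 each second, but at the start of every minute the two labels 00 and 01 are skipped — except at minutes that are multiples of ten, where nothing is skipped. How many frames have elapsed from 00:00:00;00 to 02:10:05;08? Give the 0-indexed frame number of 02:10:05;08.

Complete 10-minute blocks: 13, each 17982 frames → 233766.
Remaining 0 whole minutes in the current block: 0 frames.
Within the current minute: 5 × 30 + 8 = 158. Total = 233766 + 0 + 158 = 233924.

233924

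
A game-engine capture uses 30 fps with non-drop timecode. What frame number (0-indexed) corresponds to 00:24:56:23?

44903

Total seconds to the label: (0 × 3600 + 24 × 60 + 56) = 1496.
Frame index = 1496 × 30 + 23 = 44903.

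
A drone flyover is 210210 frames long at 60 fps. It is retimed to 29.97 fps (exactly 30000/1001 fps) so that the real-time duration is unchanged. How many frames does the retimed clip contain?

Target frames = source frames × (target rate / source rate) = 210210 × (30000/1001)/(60) = 210210 × 500/1001 = 105000.

105000 frames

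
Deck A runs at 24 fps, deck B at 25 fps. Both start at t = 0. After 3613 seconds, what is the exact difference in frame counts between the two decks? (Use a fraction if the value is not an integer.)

A emits 24 × 3613 = 86712 frames; B emits 25 × 3613 = 90325.
Difference = 3613 frames; B is ahead of A.

3613 frames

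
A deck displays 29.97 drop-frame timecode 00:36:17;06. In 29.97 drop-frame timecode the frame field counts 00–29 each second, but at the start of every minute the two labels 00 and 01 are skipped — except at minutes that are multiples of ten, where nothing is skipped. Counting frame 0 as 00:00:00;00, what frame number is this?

Complete 10-minute blocks: 3, each 17982 frames → 53946.
Remaining 6 whole minutes in the current block: 1800 + 5 × 1798 = 10790 frames.
Within the current minute: 17 × 30 + 6 − 2 = 514 (labels ;00/;01 skipped at this minute). Total = 53946 + 10790 + 514 = 65250.

65250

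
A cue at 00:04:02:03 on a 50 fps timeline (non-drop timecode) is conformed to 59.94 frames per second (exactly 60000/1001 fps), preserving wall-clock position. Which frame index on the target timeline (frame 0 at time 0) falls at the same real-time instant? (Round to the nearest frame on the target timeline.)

Source frame index: (0×3600 + 4×60 + 2) × 50 + 3 = 12103.
Real time: 12103 / (50) = 12103/50 s.
Target frame: (12103/50) × (60000/1001) = 159600/11 ≈ 14509.091 → 14509.

frame 14509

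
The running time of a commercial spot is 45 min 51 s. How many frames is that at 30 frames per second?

45 min 51 s = 2751 s.
Frames = 2751 × 30 = 82530.

82530 frames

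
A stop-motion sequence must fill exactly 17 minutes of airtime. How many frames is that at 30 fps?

17 min = 1020 s.
Frames = 1020 × 30 = 30600.

30600 frames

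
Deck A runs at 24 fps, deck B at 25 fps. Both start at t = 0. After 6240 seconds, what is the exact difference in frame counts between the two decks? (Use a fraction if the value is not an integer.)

A emits 24 × 6240 = 149760 frames; B emits 25 × 6240 = 156000.
Difference = 6240 frames; B is ahead of A.

6240 frames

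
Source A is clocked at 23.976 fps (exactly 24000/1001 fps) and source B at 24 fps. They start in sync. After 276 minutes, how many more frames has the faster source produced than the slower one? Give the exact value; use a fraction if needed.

276 min = 16560 s.
A emits 24000/1001 × 16560 = 397440000/1001 frames; B emits 24 × 16560 = 397440.
Difference = 397440/1001 frames (≈ 397.0430); B is ahead of A.

397440/1001 frames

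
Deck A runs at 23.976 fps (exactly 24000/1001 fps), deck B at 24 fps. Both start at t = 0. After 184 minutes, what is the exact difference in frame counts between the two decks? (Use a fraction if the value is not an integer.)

184 min = 11040 s.
A emits 24000/1001 × 11040 = 264960000/1001 frames; B emits 24 × 11040 = 264960.
Difference = 264960/1001 frames (≈ 264.6953); B is ahead of A.

264960/1001 frames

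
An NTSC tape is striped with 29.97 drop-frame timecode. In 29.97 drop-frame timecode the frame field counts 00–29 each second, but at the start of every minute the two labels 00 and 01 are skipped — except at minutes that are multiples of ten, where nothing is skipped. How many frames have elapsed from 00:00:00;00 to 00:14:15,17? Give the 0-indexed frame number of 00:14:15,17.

As if non-drop at 30 labels/s: (0 × 3600 + 14 × 60 + 15) × 30 + 17 = 25667.
Minute boundaries passed: 14; those not divisible by 10: 14 − 1 = 13; dropped labels = 2 × 13 = 26.
Actual frame index = 25667 − 26 = 25641.

25641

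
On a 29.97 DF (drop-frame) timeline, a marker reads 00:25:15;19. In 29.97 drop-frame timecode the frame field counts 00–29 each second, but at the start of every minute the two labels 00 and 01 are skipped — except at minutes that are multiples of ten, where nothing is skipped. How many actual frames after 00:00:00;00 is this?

Complete 10-minute blocks: 2, each 17982 frames → 35964.
Remaining 5 whole minutes in the current block: 1800 + 4 × 1798 = 8992 frames.
Within the current minute: 15 × 30 + 19 − 2 = 467 (labels ;00/;01 skipped at this minute). Total = 35964 + 8992 + 467 = 45423.

45423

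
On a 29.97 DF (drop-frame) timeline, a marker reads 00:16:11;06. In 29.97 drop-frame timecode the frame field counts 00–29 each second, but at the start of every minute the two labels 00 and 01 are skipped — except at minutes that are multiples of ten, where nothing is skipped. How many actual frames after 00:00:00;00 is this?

29106

Complete 10-minute blocks: 1, each 17982 frames → 17982.
Remaining 6 whole minutes in the current block: 1800 + 5 × 1798 = 10790 frames.
Within the current minute: 11 × 30 + 6 − 2 = 334 (labels ;00/;01 skipped at this minute). Total = 17982 + 10790 + 334 = 29106.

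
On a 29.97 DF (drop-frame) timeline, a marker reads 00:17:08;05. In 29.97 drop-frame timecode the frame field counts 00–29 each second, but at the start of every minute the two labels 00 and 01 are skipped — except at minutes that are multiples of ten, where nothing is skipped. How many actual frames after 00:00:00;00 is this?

As if non-drop at 30 labels/s: (0 × 3600 + 17 × 60 + 8) × 30 + 5 = 30845.
Minute boundaries passed: 17; those not divisible by 10: 17 − 1 = 16; dropped labels = 2 × 16 = 32.
Actual frame index = 30845 − 32 = 30813.

30813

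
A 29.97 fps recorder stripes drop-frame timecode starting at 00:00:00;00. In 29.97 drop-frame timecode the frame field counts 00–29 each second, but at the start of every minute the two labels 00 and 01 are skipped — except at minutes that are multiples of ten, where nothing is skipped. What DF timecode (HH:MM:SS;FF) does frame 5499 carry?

Each 10-minute DF block holds 10 × 60 × 30 − 9 × 2 = 17982 frames. 5499 ÷ 17982 → 0 full blocks, remainder 5499.
Within the partial block the first minute is 1800 frames and each further minute 1798, so 3 further minute boundaries passed. Total skipped labels = 18 × 0 + 2 × 3 = 6.
Non-drop label index = 5499 + 6 = 5505; at 30 labels/s that is 00:03:03:15, i.e. DF 00:03:03;15.

00:03:03;15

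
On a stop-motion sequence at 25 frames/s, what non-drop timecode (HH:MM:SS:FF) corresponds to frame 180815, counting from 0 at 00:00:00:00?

180815 ÷ 25 = 7232 full seconds, remainder 15 frames.
7232 s = 2 h 0 min 32 s.
Timecode: 02:00:32:15.

02:00:32:15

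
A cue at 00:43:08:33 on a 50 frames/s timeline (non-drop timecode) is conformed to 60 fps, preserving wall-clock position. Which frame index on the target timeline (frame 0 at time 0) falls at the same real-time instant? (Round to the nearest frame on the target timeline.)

Source frame index: (0×3600 + 43×60 + 8) × 50 + 33 = 129433.
Real time: 129433 / (50) = 129433/50 s.
Target frame: (129433/50) × (60) = 776598/5 ≈ 155319.600 → 155320.

frame 155320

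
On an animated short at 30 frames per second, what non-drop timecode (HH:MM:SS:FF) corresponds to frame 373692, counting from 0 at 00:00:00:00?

373692 ÷ 30 = 12456 full seconds, remainder 12 frames.
12456 s = 3 h 27 min 36 s.
Timecode: 03:27:36:12.

03:27:36:12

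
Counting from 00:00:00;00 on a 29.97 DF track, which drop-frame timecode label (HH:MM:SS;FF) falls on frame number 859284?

07:57:51;14

Ten DF minutes hold 17982 frames, so frame 859284 lies in block 47 (frames 845154–863135) with 14130 frames into that block.
The block's first minute is 1800 frames and the rest 1798 each; 14130 frames reaches minute 7, so 47 × 18 + 7 × 2 = 860 labels have been skipped so far.
Adding those back, label number 859284 + 860 = 860144 at 30 labels/s is 28671 s + 14 f = 7 h 57 min 51 s frame 14, i.e. 07:57:51;14.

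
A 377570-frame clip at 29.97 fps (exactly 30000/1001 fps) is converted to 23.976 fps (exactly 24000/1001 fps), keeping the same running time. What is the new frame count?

Target frames = source frames × (target rate / source rate) = 377570 × (24000/1001)/(30000/1001) = 377570 × 4/5 = 302056.

302056 frames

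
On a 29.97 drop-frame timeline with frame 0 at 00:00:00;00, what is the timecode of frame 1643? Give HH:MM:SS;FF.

Ten DF minutes hold 17982 frames, so frame 1643 lies in block 0 (frames 0–17981) with 1643 frames into that block.
The block's first minute is 1800 frames and the rest 1798 each; 1643 frames reaches minute 0, so 0 × 18 + 0 × 2 = 0 labels have been skipped so far.
Adding those back, label number 1643 + 0 = 1643 at 30 labels/s is 54 s + 23 f = 0 h 0 min 54 s frame 23, i.e. 00:00:54;23.

00:00:54;23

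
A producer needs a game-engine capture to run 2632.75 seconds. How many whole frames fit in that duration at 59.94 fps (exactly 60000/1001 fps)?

Frames = 2632.75 × 60000/1001 = 157965000/1001 ≈ 157807.1928.
Complete frames: 157807.

157807 frames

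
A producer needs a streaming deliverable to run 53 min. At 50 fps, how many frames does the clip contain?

53 min = 3180 s.
Frames = 3180 × 50 = 159000.

159000 frames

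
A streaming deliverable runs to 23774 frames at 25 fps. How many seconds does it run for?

950.96 seconds

Running time = 23774 / (25) = 950.96 s.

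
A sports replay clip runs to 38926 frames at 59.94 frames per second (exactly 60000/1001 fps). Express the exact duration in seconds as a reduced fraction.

19482463/30000 seconds

Running time = 38926 ÷ (60000/1001) = 38926 × 1001/60000 = 19482463/30000 s.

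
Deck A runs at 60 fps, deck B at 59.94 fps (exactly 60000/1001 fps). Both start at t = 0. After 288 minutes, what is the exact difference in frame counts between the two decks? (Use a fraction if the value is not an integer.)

1036800/1001 frames

288 min = 17280 s.
A emits 60 × 17280 = 1036800 frames; B emits 60000/1001 × 17280 = 1036800000/1001.
Difference = 1036800/1001 frames (≈ 1035.7642); B is behind A.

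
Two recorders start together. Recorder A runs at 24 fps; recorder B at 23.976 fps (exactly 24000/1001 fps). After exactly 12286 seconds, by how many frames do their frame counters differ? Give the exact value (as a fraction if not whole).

A emits 24 × 12286 = 294864 frames; B emits 24000/1001 × 12286 = 294864000/1001.
Difference = 294864/1001 frames (≈ 294.5694); B is behind A.

294864/1001 frames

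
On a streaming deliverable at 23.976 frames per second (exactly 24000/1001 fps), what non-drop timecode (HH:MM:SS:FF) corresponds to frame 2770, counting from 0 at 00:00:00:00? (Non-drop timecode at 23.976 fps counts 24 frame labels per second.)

2770 ÷ 24 = 115 full seconds, remainder 10 frames.
115 s = 0 h 1 min 55 s.
Timecode: 00:01:55:10.

00:01:55:10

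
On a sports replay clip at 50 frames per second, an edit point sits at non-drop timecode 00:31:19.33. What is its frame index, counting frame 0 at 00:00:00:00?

frame 93983

Total seconds to the label: (0 × 3600 + 31 × 60 + 19) = 1879.
Frame index = 1879 × 50 + 33 = 93983.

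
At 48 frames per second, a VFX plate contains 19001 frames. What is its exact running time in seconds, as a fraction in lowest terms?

19001/48 seconds

Running time = 19001 ÷ (48) = 19001 × 1/48 = 19001/48 s.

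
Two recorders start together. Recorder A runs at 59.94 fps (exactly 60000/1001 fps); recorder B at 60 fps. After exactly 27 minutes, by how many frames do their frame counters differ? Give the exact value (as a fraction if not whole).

97200/1001 frames

27 min = 1620 s.
A emits 60000/1001 × 1620 = 97200000/1001 frames; B emits 60 × 1620 = 97200.
Difference = 97200/1001 frames (≈ 97.1029); B is ahead of A.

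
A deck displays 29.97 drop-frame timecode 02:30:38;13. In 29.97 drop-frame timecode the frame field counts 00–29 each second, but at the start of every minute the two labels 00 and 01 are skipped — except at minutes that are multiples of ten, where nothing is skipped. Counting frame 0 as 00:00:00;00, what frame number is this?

As if non-drop at 30 labels/s: (2 × 3600 + 30 × 60 + 38) × 30 + 13 = 271153.
Minute boundaries passed: 150; those not divisible by 10: 150 − 15 = 135; dropped labels = 2 × 135 = 270.
Actual frame index = 271153 − 270 = 270883.

270883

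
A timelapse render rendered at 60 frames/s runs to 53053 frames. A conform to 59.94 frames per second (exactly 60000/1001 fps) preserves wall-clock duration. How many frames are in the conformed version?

Target frames = source frames × (target rate / source rate) = 53053 × (60000/1001)/(60) = 53053 × 1000/1001 = 53000.

53000 frames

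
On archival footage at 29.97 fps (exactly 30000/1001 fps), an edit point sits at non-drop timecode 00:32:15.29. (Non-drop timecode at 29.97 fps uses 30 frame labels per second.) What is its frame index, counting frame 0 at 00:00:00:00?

frame 58079

Total seconds to the label: (0 × 3600 + 32 × 60 + 15) = 1935.
Frame index = 1935 × 30 + 29 = 58079.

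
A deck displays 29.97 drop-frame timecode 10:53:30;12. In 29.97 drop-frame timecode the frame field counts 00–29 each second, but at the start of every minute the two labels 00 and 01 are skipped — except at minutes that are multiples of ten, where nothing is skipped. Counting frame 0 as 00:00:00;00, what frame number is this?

Complete 10-minute blocks: 65, each 17982 frames → 1168830.
Remaining 3 whole minutes in the current block: 1800 + 2 × 1798 = 5396 frames.
Within the current minute: 30 × 30 + 12 − 2 = 910 (labels ;00/;01 skipped at this minute). Total = 1168830 + 5396 + 910 = 1175136.

1175136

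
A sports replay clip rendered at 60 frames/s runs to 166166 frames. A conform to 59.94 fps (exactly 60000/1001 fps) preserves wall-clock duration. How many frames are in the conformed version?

166000 frames

Target frames = source frames × (target rate / source rate) = 166166 × (60000/1001)/(60) = 166166 × 1000/1001 = 166000.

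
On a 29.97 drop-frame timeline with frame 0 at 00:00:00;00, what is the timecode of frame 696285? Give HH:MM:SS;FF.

06:27:12;23

Ten DF minutes hold 17982 frames, so frame 696285 lies in block 38 (frames 683316–701297) with 12969 frames into that block.
The block's first minute is 1800 frames and the rest 1798 each; 12969 frames reaches minute 7, so 38 × 18 + 7 × 2 = 698 labels have been skipped so far.
Adding those back, label number 696285 + 698 = 696983 at 30 labels/s is 23232 s + 23 f = 6 h 27 min 12 s frame 23, i.e. 06:27:12;23.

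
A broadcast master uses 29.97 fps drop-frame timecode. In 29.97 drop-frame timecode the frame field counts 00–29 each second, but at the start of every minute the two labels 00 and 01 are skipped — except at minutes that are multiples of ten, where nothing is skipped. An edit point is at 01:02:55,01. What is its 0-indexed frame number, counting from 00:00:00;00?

113139

Complete 10-minute blocks: 6, each 17982 frames → 107892.
Remaining 2 whole minutes in the current block: 1800 + 1 × 1798 = 3598 frames.
Within the current minute: 55 × 30 + 1 − 2 = 1649 (labels ;00/;01 skipped at this minute). Total = 107892 + 3598 + 1649 = 113139.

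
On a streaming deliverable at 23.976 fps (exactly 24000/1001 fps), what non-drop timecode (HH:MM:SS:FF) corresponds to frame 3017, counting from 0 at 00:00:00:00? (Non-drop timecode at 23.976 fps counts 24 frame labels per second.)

00:02:05:17

3017 ÷ 24 = 125 full seconds, remainder 17 frames.
125 s = 0 h 2 min 5 s.
Timecode: 00:02:05:17.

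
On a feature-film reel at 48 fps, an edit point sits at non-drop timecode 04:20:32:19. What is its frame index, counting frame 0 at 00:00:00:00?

750355

Total seconds to the label: (4 × 3600 + 20 × 60 + 32) = 15632.
Frame index = 15632 × 48 + 19 = 750355.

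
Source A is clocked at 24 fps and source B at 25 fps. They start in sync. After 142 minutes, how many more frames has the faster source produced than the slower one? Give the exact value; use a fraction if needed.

8520 frames

142 min = 8520 s.
A emits 24 × 8520 = 204480 frames; B emits 25 × 8520 = 213000.
Difference = 8520 frames; B is ahead of A.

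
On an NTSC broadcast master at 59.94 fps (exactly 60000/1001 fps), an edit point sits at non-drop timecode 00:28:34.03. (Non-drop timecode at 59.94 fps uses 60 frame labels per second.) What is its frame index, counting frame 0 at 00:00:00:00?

102843

Total seconds to the label: (0 × 3600 + 28 × 60 + 34) = 1714.
Frame index = 1714 × 60 + 3 = 102843.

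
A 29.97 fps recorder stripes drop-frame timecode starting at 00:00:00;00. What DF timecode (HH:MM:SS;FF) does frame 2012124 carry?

18:38:57;28

Ten DF minutes hold 17982 frames, so frame 2012124 lies in block 111 (frames 1996002–2013983) with 16122 frames into that block.
The block's first minute is 1800 frames and the rest 1798 each; 16122 frames reaches minute 8, so 111 × 18 + 8 × 2 = 2014 labels have been skipped so far.
Adding those back, label number 2012124 + 2014 = 2014138 at 30 labels/s is 67137 s + 28 f = 18 h 38 min 57 s frame 28, i.e. 18:38:57;28.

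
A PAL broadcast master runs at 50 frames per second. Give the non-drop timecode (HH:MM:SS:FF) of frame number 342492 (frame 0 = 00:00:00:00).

342492 ÷ 50 = 6849 full seconds, remainder 42 frames.
6849 s = 1 h 54 min 9 s.
Timecode: 01:54:09:42.

01:54:09:42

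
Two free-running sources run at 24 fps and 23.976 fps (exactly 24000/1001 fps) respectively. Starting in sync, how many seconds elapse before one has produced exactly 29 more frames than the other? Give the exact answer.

The gap grows by |24000/1001 − 24| = 24/1001 frames per second.
Time for a 29-frame gap: 29 ÷ (24/1001) = 29029/24 s.

29029/24 seconds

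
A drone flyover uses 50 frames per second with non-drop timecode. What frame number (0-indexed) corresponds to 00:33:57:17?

Total seconds to the label: (0 × 3600 + 33 × 60 + 57) = 2037.
Frame index = 2037 × 50 + 17 = 101867.

frame 101867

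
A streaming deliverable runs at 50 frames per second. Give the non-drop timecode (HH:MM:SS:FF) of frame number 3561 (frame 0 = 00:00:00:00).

00:01:11:11

3561 ÷ 50 = 71 full seconds, remainder 11 frames.
71 s = 0 h 1 min 11 s.
Timecode: 00:01:11:11.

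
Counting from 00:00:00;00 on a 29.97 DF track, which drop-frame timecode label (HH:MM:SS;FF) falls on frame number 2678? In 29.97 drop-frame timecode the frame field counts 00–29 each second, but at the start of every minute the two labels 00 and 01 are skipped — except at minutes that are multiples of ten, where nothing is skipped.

Each 10-minute DF block holds 10 × 60 × 30 − 9 × 2 = 17982 frames. 2678 ÷ 17982 → 0 full blocks, remainder 2678.
Within the partial block the first minute is 1800 frames and each further minute 1798, so 1 further minute boundary passed. Total skipped labels = 18 × 0 + 2 × 1 = 2.
Non-drop label index = 2678 + 2 = 2680; at 30 labels/s that is 00:01:29:10, i.e. DF 00:01:29;10.

00:01:29;10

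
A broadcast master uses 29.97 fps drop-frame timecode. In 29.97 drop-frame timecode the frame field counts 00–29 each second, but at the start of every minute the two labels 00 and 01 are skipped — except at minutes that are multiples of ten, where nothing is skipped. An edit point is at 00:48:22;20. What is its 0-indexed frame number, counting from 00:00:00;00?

86992

As if non-drop at 30 labels/s: (0 × 3600 + 48 × 60 + 22) × 30 + 20 = 87080.
Minute boundaries passed: 48; those not divisible by 10: 48 − 4 = 44; dropped labels = 2 × 44 = 88.
Actual frame index = 87080 − 88 = 86992.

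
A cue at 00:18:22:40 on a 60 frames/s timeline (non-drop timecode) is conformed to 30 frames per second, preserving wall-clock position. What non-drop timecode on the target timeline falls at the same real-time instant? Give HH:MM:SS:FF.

Source frame index: (0×3600 + 18×60 + 22) × 60 + 40 = 66160.
Real time: 66160 / (60) = 3308/3 s.
Target frame: (3308/3) × (30) = 33080.
At 30 labels/s: frame 33080 → 00:18:22:20.

00:18:22:20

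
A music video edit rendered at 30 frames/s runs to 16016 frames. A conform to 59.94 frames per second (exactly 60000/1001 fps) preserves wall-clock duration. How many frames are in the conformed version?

Target frames = source frames × (target rate / source rate) = 16016 × (60000/1001)/(30) = 16016 × 2000/1001 = 32000.

32000 frames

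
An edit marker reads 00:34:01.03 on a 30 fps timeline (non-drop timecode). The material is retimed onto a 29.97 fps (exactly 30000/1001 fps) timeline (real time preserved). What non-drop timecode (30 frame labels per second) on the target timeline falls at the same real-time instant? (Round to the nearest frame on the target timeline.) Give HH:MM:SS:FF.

00:33:59:02

Source frame index: (0×3600 + 34×60 + 1) × 30 + 3 = 61233.
Real time: 61233 / (30) = 20411/10 s.
Target frame: (20411/10) × (30000/1001) = 61233000/1001 ≈ 61171.828 → 61172.
At 30 labels/s: frame 61172 → 00:33:59:02.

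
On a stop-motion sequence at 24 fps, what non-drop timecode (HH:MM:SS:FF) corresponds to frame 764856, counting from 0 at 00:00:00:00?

08:51:09:00

764856 ÷ 24 = 31869 full seconds, remainder 0 frames.
31869 s = 8 h 51 min 9 s.
Timecode: 08:51:09:00.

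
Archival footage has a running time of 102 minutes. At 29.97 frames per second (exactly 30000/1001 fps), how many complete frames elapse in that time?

183416 frames

102 min = 6120 s.
Frames = 6120 × 30000/1001 = 183600000/1001 ≈ 183416.5834.
Complete frames: 183416.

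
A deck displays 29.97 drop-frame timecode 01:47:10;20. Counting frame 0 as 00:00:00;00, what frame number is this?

192726

Complete 10-minute blocks: 10, each 17982 frames → 179820.
Remaining 7 whole minutes in the current block: 1800 + 6 × 1798 = 12588 frames.
Within the current minute: 10 × 30 + 20 − 2 = 318 (labels ;00/;01 skipped at this minute). Total = 179820 + 12588 + 318 = 192726.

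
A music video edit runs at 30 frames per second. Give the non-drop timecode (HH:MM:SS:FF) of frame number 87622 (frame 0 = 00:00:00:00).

00:48:40:22

87622 ÷ 30 = 2920 full seconds, remainder 22 frames.
2920 s = 0 h 48 min 40 s.
Timecode: 00:48:40:22.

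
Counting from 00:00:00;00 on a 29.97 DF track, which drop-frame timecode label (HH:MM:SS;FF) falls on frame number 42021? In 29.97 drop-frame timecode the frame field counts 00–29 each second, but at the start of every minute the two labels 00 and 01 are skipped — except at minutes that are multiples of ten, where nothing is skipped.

Each 10-minute DF block holds 10 × 60 × 30 − 9 × 2 = 17982 frames. 42021 ÷ 17982 → 2 full blocks, remainder 6057.
Within the partial block the first minute is 1800 frames and each further minute 1798, so 3 further minute boundaries passed. Total skipped labels = 18 × 2 + 2 × 3 = 42.
Non-drop label index = 42021 + 42 = 42063; at 30 labels/s that is 00:23:22:03, i.e. DF 00:23:22;03.

00:23:22;03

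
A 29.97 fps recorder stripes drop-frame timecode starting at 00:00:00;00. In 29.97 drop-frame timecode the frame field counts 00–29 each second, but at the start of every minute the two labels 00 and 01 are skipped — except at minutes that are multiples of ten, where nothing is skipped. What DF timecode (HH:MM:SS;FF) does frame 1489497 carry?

Each 10-minute DF block holds 10 × 60 × 30 − 9 × 2 = 17982 frames. 1489497 ÷ 17982 → 82 full blocks, remainder 14973.
Within the partial block the first minute is 1800 frames and each further minute 1798, so 8 further minute boundaries passed. Total skipped labels = 18 × 82 + 2 × 8 = 1492.
Non-drop label index = 1489497 + 1492 = 1490989; at 30 labels/s that is 13:48:19:19, i.e. DF 13:48:19;19.

13:48:19;19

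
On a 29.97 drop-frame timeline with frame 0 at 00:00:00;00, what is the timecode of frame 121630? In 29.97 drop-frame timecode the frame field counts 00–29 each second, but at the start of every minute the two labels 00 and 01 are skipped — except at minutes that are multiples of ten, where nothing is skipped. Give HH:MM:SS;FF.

01:07:38;12

Each 10-minute DF block holds 10 × 60 × 30 − 9 × 2 = 17982 frames. 121630 ÷ 17982 → 6 full blocks, remainder 13738.
Within the partial block the first minute is 1800 frames and each further minute 1798, so 7 further minute boundaries passed. Total skipped labels = 18 × 6 + 2 × 7 = 122.
Non-drop label index = 121630 + 122 = 121752; at 30 labels/s that is 01:07:38:12, i.e. DF 01:07:38;12.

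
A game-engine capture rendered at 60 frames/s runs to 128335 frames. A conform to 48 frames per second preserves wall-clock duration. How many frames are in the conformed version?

Target frames = source frames × (target rate / source rate) = 128335 × (48)/(60) = 128335 × 4/5 = 102668.

102668 frames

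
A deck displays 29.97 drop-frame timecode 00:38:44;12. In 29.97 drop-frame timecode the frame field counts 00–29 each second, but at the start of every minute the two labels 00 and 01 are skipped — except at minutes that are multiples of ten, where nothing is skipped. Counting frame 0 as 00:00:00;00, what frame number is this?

69662

Complete 10-minute blocks: 3, each 17982 frames → 53946.
Remaining 8 whole minutes in the current block: 1800 + 7 × 1798 = 14386 frames.
Within the current minute: 44 × 30 + 12 − 2 = 1330 (labels ;00/;01 skipped at this minute). Total = 53946 + 14386 + 1330 = 69662.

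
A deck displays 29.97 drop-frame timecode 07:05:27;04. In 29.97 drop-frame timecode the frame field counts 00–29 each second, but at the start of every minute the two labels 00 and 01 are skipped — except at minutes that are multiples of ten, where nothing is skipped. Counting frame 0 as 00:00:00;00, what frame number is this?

As if non-drop at 30 labels/s: (7 × 3600 + 5 × 60 + 27) × 30 + 4 = 765814.
Minute boundaries passed: 425; those not divisible by 10: 425 − 42 = 383; dropped labels = 2 × 383 = 766.
Actual frame index = 765814 − 766 = 765048.

765048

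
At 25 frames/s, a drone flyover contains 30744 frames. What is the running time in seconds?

1229.76 seconds

Running time = 30744 / (25) = 1229.76 s.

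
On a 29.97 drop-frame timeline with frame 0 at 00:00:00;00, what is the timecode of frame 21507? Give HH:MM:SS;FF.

Each 10-minute DF block holds 10 × 60 × 30 − 9 × 2 = 17982 frames. 21507 ÷ 17982 → 1 full block, remainder 3525.
Within the partial block the first minute is 1800 frames and each further minute 1798, so 1 further minute boundary passed. Total skipped labels = 18 × 1 + 2 × 1 = 20.
Non-drop label index = 21507 + 20 = 21527; at 30 labels/s that is 00:11:57:17, i.e. DF 00:11:57;17.

00:11:57;17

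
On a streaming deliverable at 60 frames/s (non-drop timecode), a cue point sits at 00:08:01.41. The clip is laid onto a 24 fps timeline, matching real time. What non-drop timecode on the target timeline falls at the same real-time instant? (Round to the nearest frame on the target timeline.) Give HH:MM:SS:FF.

00:08:01:16

Source frame index: (0×3600 + 8×60 + 1) × 60 + 41 = 28901.
Real time: 28901 / (60) = 28901/60 s.
Target frame: (28901/60) × (24) = 57802/5 ≈ 11560.400 → 11560.
At 24 labels/s: frame 11560 → 00:08:01:16.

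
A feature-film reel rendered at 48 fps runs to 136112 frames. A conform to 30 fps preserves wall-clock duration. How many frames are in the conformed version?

Target frames = source frames × (target rate / source rate) = 136112 × (30)/(48) = 136112 × 5/8 = 85070.

85070 frames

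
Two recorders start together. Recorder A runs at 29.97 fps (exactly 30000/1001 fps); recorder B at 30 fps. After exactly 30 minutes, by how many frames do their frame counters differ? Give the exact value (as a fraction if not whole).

30 min = 1800 s.
A emits 30000/1001 × 1800 = 54000000/1001 frames; B emits 30 × 1800 = 54000.
Difference = 54000/1001 frames (≈ 53.9461); B is ahead of A.

54000/1001 frames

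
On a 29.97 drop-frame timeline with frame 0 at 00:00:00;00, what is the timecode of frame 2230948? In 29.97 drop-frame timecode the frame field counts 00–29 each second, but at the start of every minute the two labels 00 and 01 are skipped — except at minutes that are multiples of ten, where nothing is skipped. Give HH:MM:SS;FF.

20:40:39;10

Each 10-minute DF block holds 10 × 60 × 30 − 9 × 2 = 17982 frames. 2230948 ÷ 17982 → 124 full blocks, remainder 1180.
Within the partial block the first minute is 1800 frames and each further minute 1798, so 0 further minute boundaries passed. Total skipped labels = 18 × 124 + 2 × 0 = 2232.
Non-drop label index = 2230948 + 2232 = 2233180; at 30 labels/s that is 20:40:39:10, i.e. DF 20:40:39;10.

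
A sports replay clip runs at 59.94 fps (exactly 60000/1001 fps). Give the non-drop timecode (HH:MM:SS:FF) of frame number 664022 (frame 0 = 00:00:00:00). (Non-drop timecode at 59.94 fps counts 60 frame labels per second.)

664022 ÷ 60 = 11067 full seconds, remainder 2 frames.
11067 s = 3 h 4 min 27 s.
Timecode: 03:04:27:02.

03:04:27:02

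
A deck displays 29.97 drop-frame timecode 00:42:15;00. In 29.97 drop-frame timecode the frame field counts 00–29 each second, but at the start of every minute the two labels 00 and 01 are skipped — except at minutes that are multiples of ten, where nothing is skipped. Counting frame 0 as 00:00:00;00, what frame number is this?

Complete 10-minute blocks: 4, each 17982 frames → 71928.
Remaining 2 whole minutes in the current block: 1800 + 1 × 1798 = 3598 frames.
Within the current minute: 15 × 30 + 0 − 2 = 448 (labels ;00/;01 skipped at this minute). Total = 71928 + 3598 + 448 = 75974.

75974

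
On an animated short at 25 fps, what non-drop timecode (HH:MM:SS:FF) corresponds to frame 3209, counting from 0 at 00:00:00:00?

3209 ÷ 25 = 128 full seconds, remainder 9 frames.
128 s = 0 h 2 min 8 s.
Timecode: 00:02:08:09.

00:02:08:09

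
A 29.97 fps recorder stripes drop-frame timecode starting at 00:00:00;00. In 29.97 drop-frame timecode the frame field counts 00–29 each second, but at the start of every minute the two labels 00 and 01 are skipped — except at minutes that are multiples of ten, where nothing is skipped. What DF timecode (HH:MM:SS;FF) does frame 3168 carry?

Ten DF minutes hold 17982 frames, so frame 3168 lies in block 0 (frames 0–17981) with 3168 frames into that block.
The block's first minute is 1800 frames and the rest 1798 each; 3168 frames reaches minute 1, so 0 × 18 + 1 × 2 = 2 labels have been skipped so far.
Adding those back, label number 3168 + 2 = 3170 at 30 labels/s is 105 s + 20 f = 0 h 1 min 45 s frame 20, i.e. 00:01:45;20.

00:01:45;20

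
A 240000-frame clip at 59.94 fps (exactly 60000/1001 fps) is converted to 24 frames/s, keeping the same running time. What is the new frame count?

Target frames = source frames × (target rate / source rate) = 240000 × (24)/(60000/1001) = 240000 × 1001/2500 = 96096.

96096 frames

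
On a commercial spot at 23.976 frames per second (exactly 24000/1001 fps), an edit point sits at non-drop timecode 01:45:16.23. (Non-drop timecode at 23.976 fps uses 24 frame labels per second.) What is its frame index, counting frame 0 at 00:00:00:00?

Total seconds to the label: (1 × 3600 + 45 × 60 + 16) = 6316.
Frame index = 6316 × 24 + 23 = 151607.

frame 151607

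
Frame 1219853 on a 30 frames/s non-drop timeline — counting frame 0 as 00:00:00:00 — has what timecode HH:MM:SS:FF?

11:17:41:23

1219853 ÷ 30 = 40661 full seconds, remainder 23 frames.
40661 s = 11 h 17 min 41 s.
Timecode: 11:17:41:23.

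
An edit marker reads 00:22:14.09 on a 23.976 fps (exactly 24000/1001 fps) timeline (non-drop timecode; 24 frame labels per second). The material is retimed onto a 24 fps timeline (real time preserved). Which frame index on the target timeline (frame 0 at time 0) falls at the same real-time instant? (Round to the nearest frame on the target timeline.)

frame 32057

Source frame index: (0×3600 + 22×60 + 14) × 24 + 9 = 32025.
Real time: 32025 / (24000/1001) = 427427/320 s.
Target frame: (427427/320) × (24) = 1282281/40 ≈ 32057.025 → 32057.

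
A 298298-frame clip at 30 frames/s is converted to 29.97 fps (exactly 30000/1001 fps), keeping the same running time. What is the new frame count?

298000 frames

Target frames = source frames × (target rate / source rate) = 298298 × (30000/1001)/(30) = 298298 × 1000/1001 = 298000.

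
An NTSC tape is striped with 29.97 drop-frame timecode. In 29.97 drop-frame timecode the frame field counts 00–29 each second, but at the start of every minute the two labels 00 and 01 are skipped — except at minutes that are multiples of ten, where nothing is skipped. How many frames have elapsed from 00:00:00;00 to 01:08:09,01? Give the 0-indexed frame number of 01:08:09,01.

As if non-drop at 30 labels/s: (1 × 3600 + 8 × 60 + 9) × 30 + 1 = 122671.
Minute boundaries passed: 68; those not divisible by 10: 68 − 6 = 62; dropped labels = 2 × 62 = 124.
Actual frame index = 122671 − 124 = 122547.

122547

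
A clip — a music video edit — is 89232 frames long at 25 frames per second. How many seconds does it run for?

3569.28 seconds

Running time = 89232 / (25) = 3569.28 s.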